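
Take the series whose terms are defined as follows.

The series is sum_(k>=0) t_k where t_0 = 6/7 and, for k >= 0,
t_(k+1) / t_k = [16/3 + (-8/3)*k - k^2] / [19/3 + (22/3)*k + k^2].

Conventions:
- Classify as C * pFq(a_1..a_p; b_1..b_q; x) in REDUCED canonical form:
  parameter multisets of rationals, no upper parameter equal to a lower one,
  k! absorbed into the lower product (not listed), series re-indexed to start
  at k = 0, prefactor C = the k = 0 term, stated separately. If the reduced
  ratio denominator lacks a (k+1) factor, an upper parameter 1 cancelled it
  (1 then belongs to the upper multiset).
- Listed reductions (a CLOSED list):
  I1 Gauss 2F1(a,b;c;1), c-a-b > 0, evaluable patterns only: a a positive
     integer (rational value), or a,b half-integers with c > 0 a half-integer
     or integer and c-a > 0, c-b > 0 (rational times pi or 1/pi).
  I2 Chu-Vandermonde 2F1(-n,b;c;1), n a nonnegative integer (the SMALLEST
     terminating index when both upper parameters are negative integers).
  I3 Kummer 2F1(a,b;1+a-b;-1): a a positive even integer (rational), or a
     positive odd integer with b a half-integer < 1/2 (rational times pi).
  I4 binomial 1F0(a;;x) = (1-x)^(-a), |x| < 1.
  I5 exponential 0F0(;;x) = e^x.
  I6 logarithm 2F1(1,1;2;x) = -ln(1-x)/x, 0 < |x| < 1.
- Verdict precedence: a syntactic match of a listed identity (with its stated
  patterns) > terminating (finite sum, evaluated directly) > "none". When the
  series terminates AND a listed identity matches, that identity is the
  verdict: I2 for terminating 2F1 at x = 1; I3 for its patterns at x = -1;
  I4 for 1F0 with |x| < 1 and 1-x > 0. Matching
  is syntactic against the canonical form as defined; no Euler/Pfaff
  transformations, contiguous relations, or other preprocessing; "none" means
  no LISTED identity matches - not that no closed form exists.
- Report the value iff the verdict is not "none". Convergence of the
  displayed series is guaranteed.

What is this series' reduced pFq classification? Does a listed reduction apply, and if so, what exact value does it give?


Structural cue: from the first term 6/7: roots of the ratio polynomials (C = 6/7, x = -1) are the negated parameters.
Consecutive-term ratio: r(k) = (-1) * (k-4/3) (k+4) / [(k+19/3) (k+1)] ; factor over Q: parameters, x = (-1), and C = 6/7.

Prefactor 6/7, argument -1: 2F1 with upper {-4/3, 4} over lower {19/3}. Verdict at x = -1: Kummer (I3) matches (x = -1; c = 19/3 equals 1+a-b for upper {-4/3, 4}: listed pattern). Sum: 104/63.


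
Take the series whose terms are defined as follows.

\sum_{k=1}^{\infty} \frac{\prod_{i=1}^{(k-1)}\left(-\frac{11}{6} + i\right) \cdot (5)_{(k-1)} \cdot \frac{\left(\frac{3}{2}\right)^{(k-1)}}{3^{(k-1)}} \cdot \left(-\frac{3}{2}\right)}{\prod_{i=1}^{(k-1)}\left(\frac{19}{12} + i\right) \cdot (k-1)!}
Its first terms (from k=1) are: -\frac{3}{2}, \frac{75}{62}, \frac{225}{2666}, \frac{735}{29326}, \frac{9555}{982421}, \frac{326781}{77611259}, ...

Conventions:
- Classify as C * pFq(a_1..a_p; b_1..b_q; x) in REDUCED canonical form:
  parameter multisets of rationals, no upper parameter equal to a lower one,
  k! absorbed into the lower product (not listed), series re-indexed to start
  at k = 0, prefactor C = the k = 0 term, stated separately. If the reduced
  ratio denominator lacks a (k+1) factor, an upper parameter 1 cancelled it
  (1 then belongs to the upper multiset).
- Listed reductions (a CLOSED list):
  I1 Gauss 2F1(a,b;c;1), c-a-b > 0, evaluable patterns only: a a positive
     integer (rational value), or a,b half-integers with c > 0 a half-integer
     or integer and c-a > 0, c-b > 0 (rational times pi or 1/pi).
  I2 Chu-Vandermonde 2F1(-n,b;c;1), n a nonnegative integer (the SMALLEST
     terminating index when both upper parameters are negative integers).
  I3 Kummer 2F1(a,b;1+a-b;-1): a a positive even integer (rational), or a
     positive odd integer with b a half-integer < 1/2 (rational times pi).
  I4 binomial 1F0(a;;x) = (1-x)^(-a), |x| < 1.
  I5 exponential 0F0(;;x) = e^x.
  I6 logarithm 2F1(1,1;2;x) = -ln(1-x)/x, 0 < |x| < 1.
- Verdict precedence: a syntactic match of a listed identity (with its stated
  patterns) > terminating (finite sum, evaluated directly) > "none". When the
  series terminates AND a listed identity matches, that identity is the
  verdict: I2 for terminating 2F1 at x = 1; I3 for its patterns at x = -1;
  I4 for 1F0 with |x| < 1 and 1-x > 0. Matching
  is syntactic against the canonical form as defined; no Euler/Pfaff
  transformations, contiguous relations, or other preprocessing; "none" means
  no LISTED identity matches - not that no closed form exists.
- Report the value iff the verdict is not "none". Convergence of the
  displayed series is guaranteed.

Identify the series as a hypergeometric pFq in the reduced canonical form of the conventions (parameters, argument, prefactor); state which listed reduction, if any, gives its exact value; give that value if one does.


The tell: with t_0 = -\frac{3}{2}, the two k-th powers (C = -3/2) combine into one argument.
Consecutive-term ratio: r(k) = \frac{1}{2} * (k-\frac{5}{6}) (k+5) / [(k+\frac{31}{12}) (k+1)] - poly over poly, x = \frac{1}{2} from leading terms; C = -\frac{3}{2} at k = 0.

The series (x = \frac{1}{2}) is 2F1: upper {-\frac{5}{6}, 5}, lower {\frac{31}{12}}, prefactor -\frac{3}{2}. Verdict: none (x = \frac{1}{2}): each listed identity misses the multisets {-\frac{5}{6}, 5} ; {\frac{31}{12}}.


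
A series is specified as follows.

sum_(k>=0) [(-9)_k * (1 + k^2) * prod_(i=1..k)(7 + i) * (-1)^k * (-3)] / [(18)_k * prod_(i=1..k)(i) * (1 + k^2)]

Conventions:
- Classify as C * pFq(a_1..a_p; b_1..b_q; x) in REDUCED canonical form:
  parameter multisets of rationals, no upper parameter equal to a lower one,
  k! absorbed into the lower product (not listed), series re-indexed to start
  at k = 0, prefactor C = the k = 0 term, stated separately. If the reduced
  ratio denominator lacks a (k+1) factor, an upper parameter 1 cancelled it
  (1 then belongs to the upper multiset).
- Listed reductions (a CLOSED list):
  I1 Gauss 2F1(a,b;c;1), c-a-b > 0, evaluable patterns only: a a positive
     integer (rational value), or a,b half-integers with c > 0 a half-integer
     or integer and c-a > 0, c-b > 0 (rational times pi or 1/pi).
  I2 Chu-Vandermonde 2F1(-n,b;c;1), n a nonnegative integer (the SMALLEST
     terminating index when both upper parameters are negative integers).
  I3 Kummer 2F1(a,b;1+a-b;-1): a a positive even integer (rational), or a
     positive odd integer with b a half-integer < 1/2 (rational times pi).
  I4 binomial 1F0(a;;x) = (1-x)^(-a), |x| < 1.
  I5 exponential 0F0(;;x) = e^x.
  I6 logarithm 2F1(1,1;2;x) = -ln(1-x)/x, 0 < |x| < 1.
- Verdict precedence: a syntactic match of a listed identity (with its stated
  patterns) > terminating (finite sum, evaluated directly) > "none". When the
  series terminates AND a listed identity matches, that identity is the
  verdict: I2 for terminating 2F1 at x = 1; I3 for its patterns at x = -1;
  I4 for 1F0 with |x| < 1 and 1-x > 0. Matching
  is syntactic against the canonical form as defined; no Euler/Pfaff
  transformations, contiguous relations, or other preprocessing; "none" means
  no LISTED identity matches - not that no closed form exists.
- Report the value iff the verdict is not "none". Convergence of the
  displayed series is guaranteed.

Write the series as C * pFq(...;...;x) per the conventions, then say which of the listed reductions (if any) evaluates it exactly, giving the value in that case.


This is -3 * 2F1(-9, 8; 18; -1) in reduced canonical form. Verdict: the Kummer evaluation I3 fires (x = -1; c = 18 equals 1+a-b for upper {-9, 8}: listed pattern). Its exact value is -102.

Key observation: t_0 = -3 here, and the running product (C = -3, x = -1) telescopes to a rising factorial.
Step ratio: r(k) = (-1) * (k-9) (k+8) / [(k+18) (k+1)] ; factor over Q: parameters, x = (-1), and C = -3.


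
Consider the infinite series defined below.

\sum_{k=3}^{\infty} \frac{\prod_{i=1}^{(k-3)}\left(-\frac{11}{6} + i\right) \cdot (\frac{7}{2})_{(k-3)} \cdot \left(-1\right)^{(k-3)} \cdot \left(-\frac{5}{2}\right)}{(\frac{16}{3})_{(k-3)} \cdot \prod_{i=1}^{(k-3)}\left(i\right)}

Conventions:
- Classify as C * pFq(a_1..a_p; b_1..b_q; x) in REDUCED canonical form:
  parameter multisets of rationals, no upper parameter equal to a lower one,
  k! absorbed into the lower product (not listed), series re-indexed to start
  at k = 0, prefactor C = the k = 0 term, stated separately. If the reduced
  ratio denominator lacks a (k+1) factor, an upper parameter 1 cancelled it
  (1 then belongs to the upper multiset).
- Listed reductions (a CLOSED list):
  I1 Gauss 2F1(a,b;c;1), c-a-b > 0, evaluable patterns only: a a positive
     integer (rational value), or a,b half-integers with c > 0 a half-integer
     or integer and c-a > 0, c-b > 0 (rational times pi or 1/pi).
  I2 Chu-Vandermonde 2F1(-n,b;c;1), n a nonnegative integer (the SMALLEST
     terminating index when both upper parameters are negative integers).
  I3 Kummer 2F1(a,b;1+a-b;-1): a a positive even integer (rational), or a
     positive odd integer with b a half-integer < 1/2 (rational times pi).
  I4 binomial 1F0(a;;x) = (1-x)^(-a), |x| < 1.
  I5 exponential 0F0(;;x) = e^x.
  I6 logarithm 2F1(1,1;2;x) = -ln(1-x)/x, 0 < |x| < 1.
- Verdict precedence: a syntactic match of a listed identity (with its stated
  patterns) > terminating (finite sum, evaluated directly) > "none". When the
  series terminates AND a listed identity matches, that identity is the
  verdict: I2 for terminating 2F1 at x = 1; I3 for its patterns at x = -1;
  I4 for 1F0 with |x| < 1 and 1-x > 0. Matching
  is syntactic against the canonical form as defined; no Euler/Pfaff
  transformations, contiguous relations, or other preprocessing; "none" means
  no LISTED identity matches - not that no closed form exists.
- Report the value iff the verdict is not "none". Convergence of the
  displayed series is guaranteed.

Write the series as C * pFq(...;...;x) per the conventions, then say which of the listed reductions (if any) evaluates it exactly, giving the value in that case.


At argument -1: a 2F1 with upper {-\frac{5}{6}, \frac{7}{2}}, lower {\frac{16}{3}}, scaled by C = -\frac{5}{2}. Verdict: none. A 2F1 with upper {-\frac{5}{6}, \frac{7}{2}} fits none of I1-I6 at x = -1; the sum runs forever.

Structural cue: t_0 = -\frac{5}{2} here, and the product of the first k integers (C = -5/2, x = -1) is k!.
Ratio: r(k) = -1 * (k-\frac{5}{6}) (k+\frac{7}{2}) / [(k+\frac{16}{3}) (k+1)] - rational; roots negated = parameters, x = -1, C = -\frac{5}{2}.


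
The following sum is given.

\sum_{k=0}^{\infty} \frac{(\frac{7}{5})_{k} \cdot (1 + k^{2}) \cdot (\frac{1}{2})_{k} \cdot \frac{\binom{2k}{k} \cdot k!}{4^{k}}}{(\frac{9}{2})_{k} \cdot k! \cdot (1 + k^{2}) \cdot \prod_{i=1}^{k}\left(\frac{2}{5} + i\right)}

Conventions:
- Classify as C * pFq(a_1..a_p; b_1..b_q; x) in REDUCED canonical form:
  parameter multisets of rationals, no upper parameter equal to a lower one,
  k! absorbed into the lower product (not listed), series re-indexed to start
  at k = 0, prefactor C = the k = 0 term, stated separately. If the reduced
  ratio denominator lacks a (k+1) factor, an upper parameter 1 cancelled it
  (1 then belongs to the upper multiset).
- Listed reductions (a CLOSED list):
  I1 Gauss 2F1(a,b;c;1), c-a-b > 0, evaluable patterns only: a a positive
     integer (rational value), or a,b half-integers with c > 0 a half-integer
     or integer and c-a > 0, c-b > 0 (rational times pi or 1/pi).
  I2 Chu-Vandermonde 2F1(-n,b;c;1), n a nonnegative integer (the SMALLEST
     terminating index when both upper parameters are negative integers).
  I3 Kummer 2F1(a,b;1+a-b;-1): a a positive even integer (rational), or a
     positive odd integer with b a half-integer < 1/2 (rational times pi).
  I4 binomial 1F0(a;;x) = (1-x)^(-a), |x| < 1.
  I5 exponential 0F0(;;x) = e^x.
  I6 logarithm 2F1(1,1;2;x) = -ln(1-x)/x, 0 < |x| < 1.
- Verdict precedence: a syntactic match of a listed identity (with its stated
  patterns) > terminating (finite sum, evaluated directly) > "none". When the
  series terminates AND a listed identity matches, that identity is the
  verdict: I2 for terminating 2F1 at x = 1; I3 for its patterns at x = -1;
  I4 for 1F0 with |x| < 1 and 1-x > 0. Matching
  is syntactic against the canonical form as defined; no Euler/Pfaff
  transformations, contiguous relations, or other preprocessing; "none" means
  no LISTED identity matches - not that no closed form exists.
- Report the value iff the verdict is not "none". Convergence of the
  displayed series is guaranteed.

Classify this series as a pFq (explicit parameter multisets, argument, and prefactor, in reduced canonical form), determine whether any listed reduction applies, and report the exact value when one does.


Classification (C = 1): 2F1 with upper {\frac{1}{2}, \frac{1}{2}}, lower {\frac{9}{2}}, argument x = 1. Verdict: this is the half-integer Gauss pattern (I1) (x = 1; upper {\frac{1}{2}, \frac{1}{2}} half-integers, c = \frac{9}{2} in the evaluable pattern). Its exact value is \frac{175}{512} \cdot \pi.

Key observation: t_0 = 1 here, and the parameter 7/5 appears in both the upper and lower lists and cancels (alongside the other common factor).
Term ratio: r(k) = 1 * (k+\frac{1}{2}) (k+\frac{1}{2}) / [(k+\frac{9}{2}) (k+1)] - rational; roots negated = parameters, x = 1, C = 1.


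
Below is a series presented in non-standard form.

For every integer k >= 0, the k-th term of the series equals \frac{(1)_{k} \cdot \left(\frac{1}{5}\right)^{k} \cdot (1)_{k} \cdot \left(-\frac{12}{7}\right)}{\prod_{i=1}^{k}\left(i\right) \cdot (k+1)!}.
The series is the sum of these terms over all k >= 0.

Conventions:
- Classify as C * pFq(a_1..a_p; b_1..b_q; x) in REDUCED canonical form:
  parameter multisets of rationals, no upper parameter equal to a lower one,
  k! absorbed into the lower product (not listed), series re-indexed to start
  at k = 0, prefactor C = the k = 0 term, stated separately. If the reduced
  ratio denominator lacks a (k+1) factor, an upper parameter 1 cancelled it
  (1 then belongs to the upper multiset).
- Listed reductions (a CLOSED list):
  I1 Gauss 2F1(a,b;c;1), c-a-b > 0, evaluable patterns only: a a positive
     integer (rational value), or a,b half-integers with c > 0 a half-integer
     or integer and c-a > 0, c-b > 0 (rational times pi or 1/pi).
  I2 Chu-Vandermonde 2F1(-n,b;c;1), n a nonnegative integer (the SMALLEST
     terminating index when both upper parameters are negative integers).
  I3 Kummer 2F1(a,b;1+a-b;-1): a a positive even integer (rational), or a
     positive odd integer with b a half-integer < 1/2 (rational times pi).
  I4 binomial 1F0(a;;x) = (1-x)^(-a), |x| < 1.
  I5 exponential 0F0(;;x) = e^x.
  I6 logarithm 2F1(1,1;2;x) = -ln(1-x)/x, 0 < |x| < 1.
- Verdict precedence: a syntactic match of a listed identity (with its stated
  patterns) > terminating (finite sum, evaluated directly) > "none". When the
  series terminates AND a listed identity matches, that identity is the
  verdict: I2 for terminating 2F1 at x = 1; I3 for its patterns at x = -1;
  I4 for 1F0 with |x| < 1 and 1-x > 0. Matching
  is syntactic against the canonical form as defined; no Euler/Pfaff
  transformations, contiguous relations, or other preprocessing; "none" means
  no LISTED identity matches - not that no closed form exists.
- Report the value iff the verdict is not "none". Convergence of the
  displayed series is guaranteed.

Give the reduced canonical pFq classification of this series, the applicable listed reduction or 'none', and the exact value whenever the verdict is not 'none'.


Key step: x = \frac{1}{5} and the denominator's factorial ratio (prefactor -12/7) is a lower Pochhammer.
Ratio: r(k) = \frac{1}{5} * (k+1) (k+1) / [(k+2) (k+1)] - rational; roots negated = parameters, x = \frac{1}{5}, C = -\frac{12}{7}.

At argument \frac{1}{5}: a 2F1 with upper {1, 1}, lower {2}, scaled by C = -\frac{12}{7}. Verdict: this is the logarithmic series (I6) (the logarithm: parameters (1,1;2), x = \frac{1}{5}). Sum: \frac{60}{7} \cdot \ln\left(\frac{4}{5}\right).


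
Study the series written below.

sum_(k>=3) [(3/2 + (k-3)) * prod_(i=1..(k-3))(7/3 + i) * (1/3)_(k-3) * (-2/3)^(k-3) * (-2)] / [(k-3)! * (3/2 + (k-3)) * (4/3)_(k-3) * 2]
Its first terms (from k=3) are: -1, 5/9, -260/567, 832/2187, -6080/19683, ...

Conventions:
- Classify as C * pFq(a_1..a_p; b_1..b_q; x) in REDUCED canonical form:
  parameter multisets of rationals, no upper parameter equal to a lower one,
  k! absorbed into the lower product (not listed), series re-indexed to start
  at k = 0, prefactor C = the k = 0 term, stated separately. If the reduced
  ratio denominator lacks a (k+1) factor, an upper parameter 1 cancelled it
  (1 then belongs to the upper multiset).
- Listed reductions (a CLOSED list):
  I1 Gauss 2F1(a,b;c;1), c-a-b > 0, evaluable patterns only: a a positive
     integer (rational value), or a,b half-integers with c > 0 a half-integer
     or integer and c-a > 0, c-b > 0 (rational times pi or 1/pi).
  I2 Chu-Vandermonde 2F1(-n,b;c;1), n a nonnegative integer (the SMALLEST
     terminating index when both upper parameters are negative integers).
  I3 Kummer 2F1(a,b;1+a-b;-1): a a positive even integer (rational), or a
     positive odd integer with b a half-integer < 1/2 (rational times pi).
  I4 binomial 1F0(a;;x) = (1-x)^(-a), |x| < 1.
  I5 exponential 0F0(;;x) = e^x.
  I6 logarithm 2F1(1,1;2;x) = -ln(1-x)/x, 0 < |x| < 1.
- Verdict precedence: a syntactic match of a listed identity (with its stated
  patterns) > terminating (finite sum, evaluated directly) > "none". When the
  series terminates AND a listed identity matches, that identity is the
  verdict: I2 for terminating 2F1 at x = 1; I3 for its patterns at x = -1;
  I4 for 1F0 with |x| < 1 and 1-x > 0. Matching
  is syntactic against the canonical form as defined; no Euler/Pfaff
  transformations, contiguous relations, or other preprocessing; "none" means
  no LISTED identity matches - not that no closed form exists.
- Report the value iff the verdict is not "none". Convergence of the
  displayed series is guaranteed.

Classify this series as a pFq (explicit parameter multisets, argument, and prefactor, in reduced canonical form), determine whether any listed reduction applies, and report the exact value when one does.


The series (x = -2/3) is 2F1: upper {1/3, 10/3}, lower {4/3}, prefactor -1. Verdict: none. Every listed pattern misses the 2F1 form at -2/3, upper {1/3, 10/3}.

Key observation: with t_0 = -1, the constant factors (prefactor -1) combine into one prefactor.
Step ratio: r(k) = (-2/3) * (k+1/3) (k+10/3) / [(k+4/3) (k+1)] - rational; roots negated = parameters, x = (-2/3), C = -1.


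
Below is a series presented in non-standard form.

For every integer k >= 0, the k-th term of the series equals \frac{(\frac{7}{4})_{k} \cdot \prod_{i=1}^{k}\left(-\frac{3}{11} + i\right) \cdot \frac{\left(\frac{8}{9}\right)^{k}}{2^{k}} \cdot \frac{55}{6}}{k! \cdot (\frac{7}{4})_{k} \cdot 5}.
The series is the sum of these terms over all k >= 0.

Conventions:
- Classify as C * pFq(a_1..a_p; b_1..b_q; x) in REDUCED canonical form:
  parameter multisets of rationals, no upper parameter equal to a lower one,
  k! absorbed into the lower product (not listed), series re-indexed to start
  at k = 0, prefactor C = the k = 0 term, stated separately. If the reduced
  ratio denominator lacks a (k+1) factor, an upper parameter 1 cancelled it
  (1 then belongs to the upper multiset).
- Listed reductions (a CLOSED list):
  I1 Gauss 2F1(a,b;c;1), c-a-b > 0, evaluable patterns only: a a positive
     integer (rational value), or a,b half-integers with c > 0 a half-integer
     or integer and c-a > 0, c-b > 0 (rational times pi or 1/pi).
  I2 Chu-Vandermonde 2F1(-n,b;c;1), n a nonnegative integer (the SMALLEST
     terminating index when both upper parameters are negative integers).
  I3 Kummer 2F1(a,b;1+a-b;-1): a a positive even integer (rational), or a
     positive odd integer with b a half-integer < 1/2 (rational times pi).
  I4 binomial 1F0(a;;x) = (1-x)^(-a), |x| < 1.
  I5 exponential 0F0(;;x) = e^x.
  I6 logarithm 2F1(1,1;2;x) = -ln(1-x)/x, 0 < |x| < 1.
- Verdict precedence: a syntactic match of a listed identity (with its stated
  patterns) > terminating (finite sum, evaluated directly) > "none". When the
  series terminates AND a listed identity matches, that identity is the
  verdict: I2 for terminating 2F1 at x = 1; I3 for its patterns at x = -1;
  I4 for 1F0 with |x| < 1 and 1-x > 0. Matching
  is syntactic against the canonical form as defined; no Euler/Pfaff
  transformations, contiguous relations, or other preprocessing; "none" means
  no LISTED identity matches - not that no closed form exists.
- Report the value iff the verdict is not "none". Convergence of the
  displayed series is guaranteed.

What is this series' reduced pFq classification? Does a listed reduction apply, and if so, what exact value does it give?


First insight: with t_0 = \frac{11}{6}, the constant factors (prefactor 11/6) combine into one prefactor.
Step ratio: r(k) = \frac{4}{9} * (k+\frac{8}{11}) / [(k+1)] - rational in k, leading ratio \frac{4}{9}; with t_0 = \frac{11}{6}, classification follows.

Prefactor \frac{11}{6}, argument \frac{4}{9}: 1F0 with upper {\frac{8}{11}} over lower {-}. Verdict: this is the binomial series (I4) (the 1F0 binomial series: exponent -8/11, x = \frac{4}{9}). Its exact value is \frac{11}{6} \cdot \left(\frac{5}{9}\right)^{-\frac{8}{11}}.


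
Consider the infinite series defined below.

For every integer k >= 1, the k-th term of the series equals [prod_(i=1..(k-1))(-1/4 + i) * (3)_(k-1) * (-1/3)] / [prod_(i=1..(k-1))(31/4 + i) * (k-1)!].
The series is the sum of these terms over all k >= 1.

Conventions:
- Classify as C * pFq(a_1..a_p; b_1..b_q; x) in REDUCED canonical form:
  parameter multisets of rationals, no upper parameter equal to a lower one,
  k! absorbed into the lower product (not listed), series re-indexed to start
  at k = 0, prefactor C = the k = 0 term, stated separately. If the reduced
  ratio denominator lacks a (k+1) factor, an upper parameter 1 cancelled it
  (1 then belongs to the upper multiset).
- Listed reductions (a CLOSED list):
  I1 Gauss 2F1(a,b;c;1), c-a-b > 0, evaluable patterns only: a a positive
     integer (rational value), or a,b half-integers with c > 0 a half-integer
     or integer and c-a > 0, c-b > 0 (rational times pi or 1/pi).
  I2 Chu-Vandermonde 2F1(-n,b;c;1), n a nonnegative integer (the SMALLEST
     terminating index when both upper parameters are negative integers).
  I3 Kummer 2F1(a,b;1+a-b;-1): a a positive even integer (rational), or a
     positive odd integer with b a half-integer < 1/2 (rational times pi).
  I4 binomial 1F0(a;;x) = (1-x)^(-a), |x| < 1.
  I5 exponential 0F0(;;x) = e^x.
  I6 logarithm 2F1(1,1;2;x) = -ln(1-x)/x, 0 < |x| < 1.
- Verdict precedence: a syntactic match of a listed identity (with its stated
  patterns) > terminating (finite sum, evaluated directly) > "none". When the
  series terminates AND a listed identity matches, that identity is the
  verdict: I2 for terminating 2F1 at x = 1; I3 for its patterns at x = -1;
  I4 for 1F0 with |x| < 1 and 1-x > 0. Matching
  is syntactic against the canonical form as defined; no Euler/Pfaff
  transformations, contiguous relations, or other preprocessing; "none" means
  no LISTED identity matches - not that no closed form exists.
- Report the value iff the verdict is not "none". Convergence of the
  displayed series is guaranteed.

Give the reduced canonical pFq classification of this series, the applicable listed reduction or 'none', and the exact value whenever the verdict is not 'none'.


This is -1/3 * 2F1(3/4, 3; 35/4; 1) in reduced canonical form. Verdict at x = 1: Gauss's theorem (I1) matches (x = 1: the Gamma ratio telescopes since c-a-b = 5 > 0 and a = 3 in Z>0). Its exact value is -2139/4480.

Structural cue: t_0 = -1/3 here, and the running product (C = -1/3) telescopes to a rising factorial.
Ratio: r(k) = 1 * (k+3/4) (k+3) / [(k+35/4) (k+1)] - rational; roots negated = parameters, x = 1, C = -1/3.


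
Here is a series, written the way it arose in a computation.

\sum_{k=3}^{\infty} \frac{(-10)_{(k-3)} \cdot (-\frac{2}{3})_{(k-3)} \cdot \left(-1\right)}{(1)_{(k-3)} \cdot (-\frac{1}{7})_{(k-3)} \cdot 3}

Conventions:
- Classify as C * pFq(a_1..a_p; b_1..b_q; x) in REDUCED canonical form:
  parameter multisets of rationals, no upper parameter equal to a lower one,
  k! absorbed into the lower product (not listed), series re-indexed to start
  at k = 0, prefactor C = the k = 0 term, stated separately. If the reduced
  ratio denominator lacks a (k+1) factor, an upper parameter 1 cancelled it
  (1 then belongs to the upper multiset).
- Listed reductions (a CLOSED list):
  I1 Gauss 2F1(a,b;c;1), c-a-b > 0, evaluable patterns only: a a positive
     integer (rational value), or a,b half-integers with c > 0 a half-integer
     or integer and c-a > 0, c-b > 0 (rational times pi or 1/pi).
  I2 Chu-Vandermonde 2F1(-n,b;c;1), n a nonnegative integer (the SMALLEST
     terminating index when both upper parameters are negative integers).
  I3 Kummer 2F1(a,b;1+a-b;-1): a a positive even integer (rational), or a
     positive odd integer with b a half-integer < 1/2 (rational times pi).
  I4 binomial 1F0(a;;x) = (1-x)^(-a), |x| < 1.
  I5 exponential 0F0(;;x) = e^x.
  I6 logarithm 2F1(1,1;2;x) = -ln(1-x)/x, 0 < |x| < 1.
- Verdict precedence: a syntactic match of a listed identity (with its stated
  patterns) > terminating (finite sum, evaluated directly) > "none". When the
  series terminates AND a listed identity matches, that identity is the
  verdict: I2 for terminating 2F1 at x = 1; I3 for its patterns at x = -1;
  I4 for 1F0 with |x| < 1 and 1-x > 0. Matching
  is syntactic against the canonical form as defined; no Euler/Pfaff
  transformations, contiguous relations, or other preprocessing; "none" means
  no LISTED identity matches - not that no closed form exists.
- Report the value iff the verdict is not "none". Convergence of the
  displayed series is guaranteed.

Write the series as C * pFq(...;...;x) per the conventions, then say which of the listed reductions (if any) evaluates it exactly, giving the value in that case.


With C = -\frac{1}{3}: the canonical form is 2F1(-10, -\frac{2}{3}; -\frac{1}{7}; 1). Verdict at x = 1: Vandermonde's identity (I2) matches (terminating 2F1 at x = 1 with n = 10, b = -2/3, c = -\frac{1}{7}). Its exact value is \frac{83731693159480}{12091436508411}.

First insight: t_0 = -\frac{1}{3} here, and (1)_k (prefactor -1/3) is k! itself.
Adjacent-term ratio: r(k) = 1 * (k-10) (k-\frac{2}{3}) / [(k-\frac{1}{7}) (k+1)] - poly over poly, x = 1 from leading terms; C = -\frac{1}{3} at k = 0.


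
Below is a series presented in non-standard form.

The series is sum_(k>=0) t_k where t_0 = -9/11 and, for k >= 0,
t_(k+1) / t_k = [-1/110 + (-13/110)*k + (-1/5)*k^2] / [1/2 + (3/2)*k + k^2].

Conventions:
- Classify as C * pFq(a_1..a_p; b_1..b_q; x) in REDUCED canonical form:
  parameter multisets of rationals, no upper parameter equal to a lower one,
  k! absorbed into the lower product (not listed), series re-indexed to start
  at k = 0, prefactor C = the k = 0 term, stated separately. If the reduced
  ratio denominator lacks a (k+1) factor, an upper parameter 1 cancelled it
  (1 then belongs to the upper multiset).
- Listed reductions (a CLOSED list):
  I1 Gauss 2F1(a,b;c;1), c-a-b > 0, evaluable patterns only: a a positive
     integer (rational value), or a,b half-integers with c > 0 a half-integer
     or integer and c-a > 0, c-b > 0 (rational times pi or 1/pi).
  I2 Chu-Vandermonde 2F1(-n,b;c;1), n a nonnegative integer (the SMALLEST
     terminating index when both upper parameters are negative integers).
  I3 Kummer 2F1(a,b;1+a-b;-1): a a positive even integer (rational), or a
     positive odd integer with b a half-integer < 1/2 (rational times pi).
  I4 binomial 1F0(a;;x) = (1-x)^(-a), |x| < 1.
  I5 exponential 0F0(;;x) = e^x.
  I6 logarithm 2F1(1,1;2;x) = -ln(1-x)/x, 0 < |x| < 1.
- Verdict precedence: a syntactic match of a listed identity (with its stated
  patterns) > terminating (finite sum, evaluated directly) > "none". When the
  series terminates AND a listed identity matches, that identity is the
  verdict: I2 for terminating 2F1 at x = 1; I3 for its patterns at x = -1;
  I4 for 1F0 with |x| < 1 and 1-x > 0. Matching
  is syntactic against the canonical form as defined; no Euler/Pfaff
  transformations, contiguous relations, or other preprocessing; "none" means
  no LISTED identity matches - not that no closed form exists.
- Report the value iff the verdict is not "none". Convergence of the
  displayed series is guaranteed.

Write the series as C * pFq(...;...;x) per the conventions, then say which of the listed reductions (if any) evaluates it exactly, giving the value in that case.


Reduced: x = -1/5, 1F0, upper = {1/11}, lower = {-}, C = -9/11. Verdict: the I4 binomial reduction applies (the 1F0 binomial series: exponent -1/11, x = -1/5). Its exact value is (-9/11) * (6/5)^(-1/11).

First insight: t_0 being -9/11, factor the ratio over Q (C = -9/11, x = -1/5): negated roots = parameters.
Ratio: r(k) = (-1/5) * (k+1/11) / [(k+1)] - poly over poly, x = (-1/5) from leading terms; C = -9/11 at k = 0.


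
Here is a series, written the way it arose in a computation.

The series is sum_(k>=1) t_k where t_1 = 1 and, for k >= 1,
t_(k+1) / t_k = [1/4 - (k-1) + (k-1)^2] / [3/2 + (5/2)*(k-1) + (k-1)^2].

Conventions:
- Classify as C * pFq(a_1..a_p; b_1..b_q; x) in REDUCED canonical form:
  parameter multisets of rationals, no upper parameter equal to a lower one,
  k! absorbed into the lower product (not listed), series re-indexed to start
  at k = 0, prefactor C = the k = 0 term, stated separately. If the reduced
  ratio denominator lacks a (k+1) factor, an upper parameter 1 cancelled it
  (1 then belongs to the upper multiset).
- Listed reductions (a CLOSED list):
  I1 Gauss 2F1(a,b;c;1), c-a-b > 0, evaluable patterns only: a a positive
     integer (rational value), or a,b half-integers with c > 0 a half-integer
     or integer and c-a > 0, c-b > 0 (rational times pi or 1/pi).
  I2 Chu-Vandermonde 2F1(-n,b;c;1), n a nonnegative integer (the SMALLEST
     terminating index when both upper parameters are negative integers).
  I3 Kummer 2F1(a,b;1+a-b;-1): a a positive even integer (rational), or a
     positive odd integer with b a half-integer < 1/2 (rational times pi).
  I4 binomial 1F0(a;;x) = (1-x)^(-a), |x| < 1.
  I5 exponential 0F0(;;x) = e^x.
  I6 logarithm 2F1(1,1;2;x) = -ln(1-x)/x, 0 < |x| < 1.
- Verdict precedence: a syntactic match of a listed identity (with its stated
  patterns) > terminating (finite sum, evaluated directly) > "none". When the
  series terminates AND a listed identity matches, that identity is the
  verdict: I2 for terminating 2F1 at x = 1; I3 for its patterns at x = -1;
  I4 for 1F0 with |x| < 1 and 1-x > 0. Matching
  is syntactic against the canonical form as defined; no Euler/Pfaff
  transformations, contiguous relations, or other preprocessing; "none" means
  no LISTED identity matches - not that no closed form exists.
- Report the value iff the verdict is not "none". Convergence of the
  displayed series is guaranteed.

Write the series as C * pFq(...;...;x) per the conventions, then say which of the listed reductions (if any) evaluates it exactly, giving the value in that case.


The tell: t_0 = 1 here, and roots of the ratio polynomials (prefactor 1) are the negated parameters.
Ratio: r(k) = 1 * (k-1/2) (k-1/2) / [(k+3/2) (k+1)] - rational; roots negated = parameters, x = 1, C = 1.

This is 1 * 2F1(-1/2, -1/2; 3/2; 1) in reduced canonical form. Verdict: Gauss (I1, half-integer pattern) applies (x = 1; upper {-1/2, -1/2} half-integers, c = 3/2 in the evaluable pattern). Sum: (3/8) * pi.


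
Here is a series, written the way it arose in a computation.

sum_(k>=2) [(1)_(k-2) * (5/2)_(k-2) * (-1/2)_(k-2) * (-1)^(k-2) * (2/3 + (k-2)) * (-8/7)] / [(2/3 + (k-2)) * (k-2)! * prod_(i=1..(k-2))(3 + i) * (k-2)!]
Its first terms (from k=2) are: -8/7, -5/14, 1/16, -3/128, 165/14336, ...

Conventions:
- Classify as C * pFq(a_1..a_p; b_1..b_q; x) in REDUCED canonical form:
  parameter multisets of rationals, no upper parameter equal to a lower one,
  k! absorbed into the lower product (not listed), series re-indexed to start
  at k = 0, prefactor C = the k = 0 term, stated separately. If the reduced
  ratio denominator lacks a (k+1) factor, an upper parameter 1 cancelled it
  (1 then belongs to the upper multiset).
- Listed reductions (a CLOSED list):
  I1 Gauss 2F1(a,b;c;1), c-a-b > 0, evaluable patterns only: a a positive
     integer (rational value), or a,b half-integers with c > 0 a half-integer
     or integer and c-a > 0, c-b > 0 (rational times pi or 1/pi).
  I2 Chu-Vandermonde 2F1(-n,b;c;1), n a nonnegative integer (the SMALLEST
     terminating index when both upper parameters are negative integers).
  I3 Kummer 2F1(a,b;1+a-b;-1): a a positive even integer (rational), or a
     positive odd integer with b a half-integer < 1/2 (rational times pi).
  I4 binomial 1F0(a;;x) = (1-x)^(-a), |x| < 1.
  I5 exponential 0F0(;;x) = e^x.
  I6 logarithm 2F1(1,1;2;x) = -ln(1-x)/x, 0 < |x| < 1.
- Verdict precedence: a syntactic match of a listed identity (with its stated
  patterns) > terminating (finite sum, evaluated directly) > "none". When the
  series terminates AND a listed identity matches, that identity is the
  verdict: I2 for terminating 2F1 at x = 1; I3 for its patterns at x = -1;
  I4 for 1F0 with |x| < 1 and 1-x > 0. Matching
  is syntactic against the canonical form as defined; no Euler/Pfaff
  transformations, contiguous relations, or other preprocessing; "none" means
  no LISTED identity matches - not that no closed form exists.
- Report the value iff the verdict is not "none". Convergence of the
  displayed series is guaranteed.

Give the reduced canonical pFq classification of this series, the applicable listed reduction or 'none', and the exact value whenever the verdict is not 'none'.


Classification (C = -8/7): 2F1 with upper {-1/2, 5/2}, lower {4}, argument x = -1. Verdict: none. No listed pattern accepts 2F1(-1/2, 5/2; 4; -1).

First insight: with t_0 = -8/7, the factor k + 2/3 cancels (top and bottom), leaving C = -8/7, x = -1.
Step ratio: r(k) = (-1) * (k-1/2) (k+5/2) / [(k+4) (k+1)] - rational in k. x = (-1); t_0 = -8/7; negate the roots.


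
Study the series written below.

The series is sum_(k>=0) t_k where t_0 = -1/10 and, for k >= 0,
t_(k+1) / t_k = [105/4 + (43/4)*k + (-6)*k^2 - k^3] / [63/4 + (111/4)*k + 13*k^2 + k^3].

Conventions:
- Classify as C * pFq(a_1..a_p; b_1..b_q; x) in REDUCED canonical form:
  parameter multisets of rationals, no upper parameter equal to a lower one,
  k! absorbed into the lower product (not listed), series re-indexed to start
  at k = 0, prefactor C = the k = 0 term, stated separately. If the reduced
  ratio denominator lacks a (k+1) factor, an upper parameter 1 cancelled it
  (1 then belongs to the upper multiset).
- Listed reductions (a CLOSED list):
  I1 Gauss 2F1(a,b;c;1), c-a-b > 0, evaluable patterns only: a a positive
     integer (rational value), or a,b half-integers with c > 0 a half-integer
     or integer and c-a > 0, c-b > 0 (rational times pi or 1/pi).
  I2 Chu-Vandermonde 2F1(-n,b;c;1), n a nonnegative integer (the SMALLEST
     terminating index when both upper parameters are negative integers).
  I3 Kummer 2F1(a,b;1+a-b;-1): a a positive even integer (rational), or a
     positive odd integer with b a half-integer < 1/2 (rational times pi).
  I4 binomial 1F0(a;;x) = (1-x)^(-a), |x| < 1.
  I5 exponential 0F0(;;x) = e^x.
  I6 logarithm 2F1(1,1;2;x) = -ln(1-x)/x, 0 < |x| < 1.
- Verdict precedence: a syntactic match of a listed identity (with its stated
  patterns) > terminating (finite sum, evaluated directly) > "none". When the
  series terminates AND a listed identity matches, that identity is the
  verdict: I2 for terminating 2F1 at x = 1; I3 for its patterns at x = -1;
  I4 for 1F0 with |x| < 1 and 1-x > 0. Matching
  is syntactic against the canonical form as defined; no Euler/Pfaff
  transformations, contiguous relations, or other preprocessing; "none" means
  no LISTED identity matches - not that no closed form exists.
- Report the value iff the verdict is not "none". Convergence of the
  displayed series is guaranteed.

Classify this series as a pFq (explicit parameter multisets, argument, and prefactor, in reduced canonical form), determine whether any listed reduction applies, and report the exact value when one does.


Key step: x = (-1) and roots of the ratio polynomials (prefactor -1/10) are the negated parameters.
Step ratio: r(k) = (-1) * (k-5/2) (k+7) / [(k+21/2) (k+1)] - rational; roots negated = parameters, x = (-1), C = -1/10.

At argument -1: a 2F1 with upper {-5/2, 7}, lower {21/2}, scaled by C = -1/10. Verdict: the Kummer evaluation I3 fires (x = -1; c = 21/2 equals 1+a-b for upper {-5/2, 7}: listed pattern). Sum: (-969969/8388608) * pi.


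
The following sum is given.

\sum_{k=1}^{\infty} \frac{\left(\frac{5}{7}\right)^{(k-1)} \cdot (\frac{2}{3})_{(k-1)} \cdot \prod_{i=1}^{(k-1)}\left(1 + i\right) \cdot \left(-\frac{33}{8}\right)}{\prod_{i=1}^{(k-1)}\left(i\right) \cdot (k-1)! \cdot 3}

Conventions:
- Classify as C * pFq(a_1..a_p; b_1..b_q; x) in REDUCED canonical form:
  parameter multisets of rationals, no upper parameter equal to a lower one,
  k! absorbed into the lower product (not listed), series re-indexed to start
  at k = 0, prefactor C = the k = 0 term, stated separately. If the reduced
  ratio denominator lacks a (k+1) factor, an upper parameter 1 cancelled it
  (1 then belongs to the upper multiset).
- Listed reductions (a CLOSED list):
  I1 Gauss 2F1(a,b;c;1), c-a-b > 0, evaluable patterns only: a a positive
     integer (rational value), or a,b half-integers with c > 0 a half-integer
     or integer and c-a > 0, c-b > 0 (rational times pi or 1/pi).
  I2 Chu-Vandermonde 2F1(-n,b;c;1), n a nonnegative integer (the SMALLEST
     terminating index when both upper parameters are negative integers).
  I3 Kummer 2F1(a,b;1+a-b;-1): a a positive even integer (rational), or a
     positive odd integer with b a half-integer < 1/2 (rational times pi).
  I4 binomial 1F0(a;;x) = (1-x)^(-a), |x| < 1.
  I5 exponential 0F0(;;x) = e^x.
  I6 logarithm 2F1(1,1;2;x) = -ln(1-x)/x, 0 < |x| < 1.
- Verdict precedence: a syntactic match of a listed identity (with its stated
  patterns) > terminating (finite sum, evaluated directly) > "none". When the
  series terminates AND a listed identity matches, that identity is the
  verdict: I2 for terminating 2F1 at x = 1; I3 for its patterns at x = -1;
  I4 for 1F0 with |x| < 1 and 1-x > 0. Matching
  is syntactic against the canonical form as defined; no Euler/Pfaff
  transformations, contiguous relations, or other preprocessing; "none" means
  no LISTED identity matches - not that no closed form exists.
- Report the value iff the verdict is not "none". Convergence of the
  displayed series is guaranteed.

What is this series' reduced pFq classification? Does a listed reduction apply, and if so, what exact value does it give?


Reduced: x = \frac{5}{7}, 2F1, upper = {\frac{2}{3}, 2}, lower = {1}, C = -\frac{11}{8}. Verdict: none - at argument \frac{5}{7} the multisets {\frac{2}{3}, 2} ; {1} match no listed identity.

The tell: t_0 being -\frac{11}{8}, the constant factors (C = -11/8, x = 5/7) combine into one prefactor.
Ratio: r(k) = \frac{5}{7} * (k+\frac{2}{3}) (k+2) / [(k+1) (k+1)] ; factor over Q: parameters, x = \frac{5}{7}, and C = -\frac{11}{8}.


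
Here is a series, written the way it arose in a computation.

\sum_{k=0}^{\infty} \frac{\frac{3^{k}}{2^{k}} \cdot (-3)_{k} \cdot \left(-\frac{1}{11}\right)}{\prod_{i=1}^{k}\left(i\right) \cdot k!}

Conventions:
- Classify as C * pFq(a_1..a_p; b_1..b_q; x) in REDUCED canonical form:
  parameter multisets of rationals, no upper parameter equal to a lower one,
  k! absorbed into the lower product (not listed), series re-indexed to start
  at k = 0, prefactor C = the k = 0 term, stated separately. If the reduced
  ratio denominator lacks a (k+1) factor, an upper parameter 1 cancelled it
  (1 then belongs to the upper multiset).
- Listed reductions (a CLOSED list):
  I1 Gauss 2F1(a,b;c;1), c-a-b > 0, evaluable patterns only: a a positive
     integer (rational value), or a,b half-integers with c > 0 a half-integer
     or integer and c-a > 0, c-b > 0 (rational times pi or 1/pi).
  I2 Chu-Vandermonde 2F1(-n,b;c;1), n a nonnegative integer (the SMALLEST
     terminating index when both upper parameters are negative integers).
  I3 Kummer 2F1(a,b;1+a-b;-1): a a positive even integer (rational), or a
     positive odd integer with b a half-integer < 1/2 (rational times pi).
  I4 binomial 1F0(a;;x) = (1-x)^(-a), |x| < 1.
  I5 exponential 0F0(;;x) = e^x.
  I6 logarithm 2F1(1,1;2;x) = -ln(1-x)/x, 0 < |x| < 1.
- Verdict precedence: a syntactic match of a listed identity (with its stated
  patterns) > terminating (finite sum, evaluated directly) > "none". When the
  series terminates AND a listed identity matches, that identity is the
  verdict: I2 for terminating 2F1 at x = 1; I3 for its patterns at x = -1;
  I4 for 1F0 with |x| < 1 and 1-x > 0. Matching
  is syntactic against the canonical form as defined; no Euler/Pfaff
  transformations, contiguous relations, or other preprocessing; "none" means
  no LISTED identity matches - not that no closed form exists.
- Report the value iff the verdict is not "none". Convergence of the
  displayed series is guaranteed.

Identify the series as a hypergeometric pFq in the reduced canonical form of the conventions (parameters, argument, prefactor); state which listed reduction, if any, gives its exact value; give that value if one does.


Key step: t_0 being -\frac{1}{11}, the two geometric factors (C = -1/11, x = 3/2) combine into one argument.
Term ratio: r(k) = \frac{3}{2} * (k-3) / [(k+1) (k+1)] - rational in k, leading ratio \frac{3}{2}; with t_0 = -\frac{1}{11}, classification follows.

Reduced: x = \frac{3}{2}, 1F1, upper = {-3}, lower = {1}, C = -\frac{1}{11}. Verdict: terminating - upper parameter -3 makes this a finite sum (last index 3), evaluated exactly. Hence: \frac{1}{16}.
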